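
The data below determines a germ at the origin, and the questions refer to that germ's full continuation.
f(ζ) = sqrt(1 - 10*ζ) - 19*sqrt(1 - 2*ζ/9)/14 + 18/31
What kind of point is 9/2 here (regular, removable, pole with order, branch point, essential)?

The point is an algebraic (square-root) branch point.

The term (-19/14)*sqrt(1 - ζ/(9/2)) has argument 1 - 9/2/(9/2) = 0 at 9/2: a square-root (algebraic, two-sheeted) branch point; the remaining terms are analytic or single-valued there.


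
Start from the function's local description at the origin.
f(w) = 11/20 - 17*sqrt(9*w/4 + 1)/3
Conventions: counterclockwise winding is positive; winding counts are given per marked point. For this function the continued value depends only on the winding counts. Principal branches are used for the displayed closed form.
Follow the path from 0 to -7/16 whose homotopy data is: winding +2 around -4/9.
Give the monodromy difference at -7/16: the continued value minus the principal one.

The rational part is single-valued and drops out of the difference; each branch term changes only by its own monodromy.
(-17/3)*sqrt(1 - w/(-4/9)): winding +2 is even, the square root returns to the same sheet, contribution 0.
Summing the contributions at w = -7/16 gives 0.

Continued minus principal equals 0.


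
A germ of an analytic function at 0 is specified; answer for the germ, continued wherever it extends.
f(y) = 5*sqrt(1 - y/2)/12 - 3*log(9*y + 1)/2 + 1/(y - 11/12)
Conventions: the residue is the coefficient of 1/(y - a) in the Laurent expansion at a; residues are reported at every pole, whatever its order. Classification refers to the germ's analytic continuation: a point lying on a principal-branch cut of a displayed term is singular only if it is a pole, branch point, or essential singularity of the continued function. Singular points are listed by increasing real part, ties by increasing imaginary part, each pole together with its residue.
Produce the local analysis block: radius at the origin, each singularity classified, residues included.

Denominator factor (y - 11/12): pole of order 1 at 11/12, modulus 11/12.
Branch term (-3/2)*log(1 - y/(-1/9)): its argument vanishes at y = -1/9, a logarithmic branch point, modulus 1/9.
Branch term (5/12)*sqrt(1 - y/(2)): its argument vanishes at y = 2, a square-root branch point, modulus 2.
The radius of convergence is the smallest modulus among the singular points: 1/9.
The branch terms are analytic at 11/12 and contribute nothing to the residue; only the rational part matters.
At the order-1 pole 11/12 set g(y) = (y - (11/12))*(rational part) = 1.
Simple pole: residue = g(a) at a = 11/12, which is 1.
List the singular points by increasing real part (a conjugate pair: the negative imaginary part first).

Radius of convergence at 0: 1/9.
At -1/9: a logarithmic branch point.
At 11/12: a pole of order 1; residue 1.
At 2: an algebraic (square-root) branch point.


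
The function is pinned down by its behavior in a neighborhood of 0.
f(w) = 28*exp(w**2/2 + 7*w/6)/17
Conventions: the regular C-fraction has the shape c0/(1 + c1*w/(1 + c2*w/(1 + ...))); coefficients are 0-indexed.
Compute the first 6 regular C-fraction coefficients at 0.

Taylor coefficients (expand at 0): a_0 = 28/17, a_1 = 98/51, a_2 = 35/18, a_3 = 7693/5508, a_4 = 118111/132192, a_5 = 1934569/3965760.
c0 = a_0 = 28/17. Peel one level at a time: if S = 1 + c*w/S' with S'(0) = 1, then c is the w-coefficient of S and S' = c*w/(S - 1).
S_1 = c0/f = 1 + (-7/6)*w + (13/72)*w^2 + ...; c1 = -7/6.
S_2 = c1*w/(S_1 - 1) = 1 + (13/84)*w + (6289/21168)*w^2 + ...; c2 = 13/84.
S_3 = c2*w/(S_2 - 1) = 1 + (-6289/3276)*w + (849781/219024)*w^2 + ...; c3 = -6289/3276.
S_4 = c3*w/(S_3 - 1) = 1 + (5948467/2943252)*w + (-8083668719/85431285360)*w^2 + ...; c4 = 5948467/2943252.
S_5 = c4*w/(S_4 - 1) = 1 + (15012527621/320656362540)*w + ...; c5 = 15012527621/320656362540.

The regular C-fraction coefficients are [28/17, -7/6, 13/84, -6289/3276, 5948467/2943252, 15012527621/320656362540].


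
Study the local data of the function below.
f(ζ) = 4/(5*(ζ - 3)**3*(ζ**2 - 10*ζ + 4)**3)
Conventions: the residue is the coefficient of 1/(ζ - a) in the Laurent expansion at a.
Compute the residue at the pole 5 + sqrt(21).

The factor ζ**2 - 10*ζ + 4 splits as (ζ - a)(ζ - a') with a = 5 + sqrt(21), a' = 5 - sqrt(21). At the order-3 pole a set g(ζ) = (ζ - a)^3*f(ζ) = [4/(5*(ζ - 3)**3)] / (ζ - a')^3.
Order-3 pole: residue = g''(a)/2; g''(5 + sqrt(21)) = 588/7099285 - (383587/21915492795)*sqrt(21), so the residue is 294/7099285 - (383587/43830985590)*sqrt(21).

The residue is 294/7099285 - (383587/43830985590)*sqrt(21).


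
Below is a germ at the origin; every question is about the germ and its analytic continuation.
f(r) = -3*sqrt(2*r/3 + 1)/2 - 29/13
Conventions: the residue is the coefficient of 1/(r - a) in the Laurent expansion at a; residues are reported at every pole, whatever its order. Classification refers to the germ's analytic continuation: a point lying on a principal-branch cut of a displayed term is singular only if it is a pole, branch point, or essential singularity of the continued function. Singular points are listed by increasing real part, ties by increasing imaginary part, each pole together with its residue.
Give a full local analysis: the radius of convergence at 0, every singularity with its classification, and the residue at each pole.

Branch term (-3/2)*sqrt(1 - r/(-3/2)): its argument vanishes at r = -3/2, a square-root branch point, modulus 3/2.
The radius of convergence is the smallest modulus among the singular points: 3/2.

Radius of convergence at 0: 3/2.
At -3/2: an algebraic (square-root) branch point.


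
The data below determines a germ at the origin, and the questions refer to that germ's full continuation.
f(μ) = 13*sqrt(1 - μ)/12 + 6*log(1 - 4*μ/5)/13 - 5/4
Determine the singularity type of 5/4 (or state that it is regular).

The term (6/13)*log(1 - μ/(5/4)) has argument 1 - 5/4/(5/4) = 0 at 5/4: a logarithmic (infinitely-sheeted) branch point; the remaining terms are analytic or single-valued there.

The point is a logarithmic branch point.


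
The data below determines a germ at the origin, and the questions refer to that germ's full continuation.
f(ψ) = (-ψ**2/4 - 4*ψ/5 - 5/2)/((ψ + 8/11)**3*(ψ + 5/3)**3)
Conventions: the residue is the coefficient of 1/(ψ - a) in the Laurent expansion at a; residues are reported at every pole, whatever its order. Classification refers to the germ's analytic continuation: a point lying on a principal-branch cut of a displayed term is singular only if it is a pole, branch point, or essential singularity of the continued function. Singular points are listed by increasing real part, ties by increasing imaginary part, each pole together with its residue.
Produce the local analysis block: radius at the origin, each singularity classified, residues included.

Radius of convergence at 0: 8/11.
At -5/3: a pole of order 3; residue 8839387953/572583020.
At -8/11: a pole of order 3; residue -8839387953/572583020.

Denominator factor (ψ + 5/3)^3: pole of order 3 at -5/3, modulus 5/3.
Denominator factor (ψ + 8/11)^3: pole of order 3 at -8/11, modulus 8/11.
The radius of convergence is the smallest modulus among the singular points: 8/11.
At the order-3 pole -5/3 set g(ψ) = (ψ - (-5/3))^3*f(ψ) = (-ψ**2/4 - 4*ψ/5 - 5/2)/(ψ + 8/11)**3.
Order-3 pole: residue = g''(a)/2; g''(-5/3) = 8839387953/286291510, so the residue is 8839387953/572583020.
At the order-3 pole -8/11 set g(ψ) = (ψ - (-8/11))^3*f(ψ) = (-ψ**2/4 - 4*ψ/5 - 5/2)/(ψ + 5/3)**3.
Order-3 pole: residue = g''(a)/2; g''(-8/11) = -8839387953/286291510, so the residue is -8839387953/572583020.
List the singular points by increasing real part (a conjugate pair: the negative imaginary part first).


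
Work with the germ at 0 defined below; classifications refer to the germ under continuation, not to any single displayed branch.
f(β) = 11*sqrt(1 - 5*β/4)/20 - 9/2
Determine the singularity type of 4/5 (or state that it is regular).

The term (11/20)*sqrt(1 - β/(4/5)) has argument 1 - 4/5/(4/5) = 0 at 4/5: a square-root (algebraic, two-sheeted) branch point; the remaining terms are analytic or single-valued there.

The point is an algebraic (square-root) branch point.


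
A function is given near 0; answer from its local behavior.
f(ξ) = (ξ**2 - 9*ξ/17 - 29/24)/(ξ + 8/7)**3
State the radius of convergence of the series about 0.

The radius of convergence is 8/7.

Denominator factor (ξ + 8/7)^3: pole of order 3 at -8/7, modulus 8/7.
The radius of convergence is the smallest modulus among the singular points: 8/7.


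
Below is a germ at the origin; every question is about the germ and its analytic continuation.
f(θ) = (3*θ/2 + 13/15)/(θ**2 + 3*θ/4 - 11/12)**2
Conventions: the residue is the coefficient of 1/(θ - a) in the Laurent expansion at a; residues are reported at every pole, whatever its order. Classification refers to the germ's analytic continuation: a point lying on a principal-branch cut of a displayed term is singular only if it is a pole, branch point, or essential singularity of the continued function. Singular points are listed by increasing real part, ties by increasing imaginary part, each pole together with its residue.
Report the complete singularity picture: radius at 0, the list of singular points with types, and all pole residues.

Denominator factor (θ**2 + 3*θ/4 - 11/12)^2: discriminant 203/48, real irrational roots -3/8 + (1/24)*sqrt(609) and -3/8 - (1/24)*sqrt(609); poles of order 2, moduli -3/8 + (1/24)*sqrt(609) and 3/8 + (1/24)*sqrt(609).
The radius of convergence is the smallest modulus among the singular points: -3/8 + (1/24)*sqrt(609).
The factor θ**2 + 3*θ/4 - 11/12 splits as (θ - a)(θ - a') with a = -3/8 - (1/24)*sqrt(609), a' = -3/8 + (1/24)*sqrt(609). At the order-2 pole a set g(θ) = (θ - a)^2*f(θ) = [3*θ/2 + 13/15] / (θ - a')^2.
Order-2 pole: residue = g'(a); g'(-3/8 - (1/24)*sqrt(609)) = (584/206045)*sqrt(609), so the residue is (584/206045)*sqrt(609).
The factor θ**2 + 3*θ/4 - 11/12 splits as (θ - a)(θ - a') with a = -3/8 + (1/24)*sqrt(609), a' = -3/8 - (1/24)*sqrt(609). At the order-2 pole a set g(θ) = (θ - a)^2*f(θ) = [3*θ/2 + 13/15] / (θ - a')^2.
Order-2 pole: residue = g'(a); g'(-3/8 + (1/24)*sqrt(609)) = -(584/206045)*sqrt(609), so the residue is -(584/206045)*sqrt(609).
List the singular points by increasing real part (a conjugate pair: the negative imaginary part first).

Radius of convergence at 0: -3/8 + (1/24)*sqrt(609).
At -3/8 - (1/24)*sqrt(609): a pole of order 2; residue (584/206045)*sqrt(609).
At -3/8 + (1/24)*sqrt(609): a pole of order 2; residue -(584/206045)*sqrt(609).


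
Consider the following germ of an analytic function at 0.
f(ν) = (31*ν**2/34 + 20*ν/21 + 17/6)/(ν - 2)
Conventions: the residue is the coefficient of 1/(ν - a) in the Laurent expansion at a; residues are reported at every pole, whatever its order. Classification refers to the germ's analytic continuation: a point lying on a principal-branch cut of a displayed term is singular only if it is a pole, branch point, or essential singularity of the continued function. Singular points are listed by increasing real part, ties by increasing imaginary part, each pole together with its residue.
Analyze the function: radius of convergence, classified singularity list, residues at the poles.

Radius of convergence at 0: 2.
At 2: a pole of order 1; residue 5987/714.

Denominator factor (ν - 2): pole of order 1 at 2, modulus 2.
The radius of convergence is the smallest modulus among the singular points: 2.
At the order-1 pole 2 set g(ν) = (ν - (2))*f(ν) = 31*ν**2/34 + 20*ν/21 + 17/6.
Simple pole: residue = g(a) at a = 2, which is 5987/714.


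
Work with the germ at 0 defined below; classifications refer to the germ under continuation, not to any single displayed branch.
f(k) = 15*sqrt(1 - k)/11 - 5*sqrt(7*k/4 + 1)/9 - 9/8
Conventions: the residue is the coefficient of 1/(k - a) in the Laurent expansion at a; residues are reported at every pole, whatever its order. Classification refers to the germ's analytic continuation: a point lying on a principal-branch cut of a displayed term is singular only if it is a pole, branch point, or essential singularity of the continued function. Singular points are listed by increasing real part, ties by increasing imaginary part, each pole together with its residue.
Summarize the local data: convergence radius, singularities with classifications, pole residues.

Branch term (15/11)*sqrt(1 - k/(1)): its argument vanishes at k = 1, a square-root branch point, modulus 1.
Branch term (-5/9)*sqrt(1 - k/(-4/7)): its argument vanishes at k = -4/7, a square-root branch point, modulus 4/7.
The radius of convergence is the smallest modulus among the singular points: 4/7.
List the singular points by increasing real part (a conjugate pair: the negative imaginary part first).

Radius of convergence at 0: 4/7.
At -4/7: an algebraic (square-root) branch point.
At 1: an algebraic (square-root) branch point.


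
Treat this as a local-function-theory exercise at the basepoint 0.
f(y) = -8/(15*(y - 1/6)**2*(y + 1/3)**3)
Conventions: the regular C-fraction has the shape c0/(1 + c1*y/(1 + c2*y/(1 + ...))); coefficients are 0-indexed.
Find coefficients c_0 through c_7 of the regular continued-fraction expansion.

The regular C-fraction coefficients are [-2592/5, -3, -15, 78/5, -123/130, -1815/1066, -28704/4961, 16359/2783].

Taylor coefficients (expand at 0): a_0 = -2592/5, a_1 = -7776/5, a_2 = -139968/5, a_3 = -139968, a_4 = -6508512/5, a_5 = -39680928/5, a_6 = -294772608/5, a_7 = -1904684544/5.
c0 = a_0 = -2592/5. Peel one level at a time: if S = 1 + c*y/S' with S'(0) = 1, then c is the y-coefficient of S and S' = c*y/(S - 1).
S_1 = c0/f = 1 + (-3)*y + (-45)*y^2 + ...; c1 = -3.
S_2 = c1*y/(S_1 - 1) = 1 + (-15)*y + (234)*y^2 + ...; c2 = -15.
S_3 = c2*y/(S_2 - 1) = 1 + (78/5)*y + (369/25)*y^2 + ...; c3 = 78/5.
S_4 = c3*y/(S_3 - 1) = 1 + (-123/130)*y + (-1089/676)*y^2 + ...; c4 = -123/130.
S_5 = c4*y/(S_4 - 1) = 1 + (-1815/1066)*y + (-16560/1681)*y^2 + ...; c5 = -1815/1066.
S_6 = c5*y/(S_5 - 1) = 1 + (-28704/4961)*y + (497952/14641)*y^2 + ...; c6 = -28704/4961.
S_7 = c6*y/(S_6 - 1) = 1 + (16359/2783)*y + ...; c7 = 16359/2783.


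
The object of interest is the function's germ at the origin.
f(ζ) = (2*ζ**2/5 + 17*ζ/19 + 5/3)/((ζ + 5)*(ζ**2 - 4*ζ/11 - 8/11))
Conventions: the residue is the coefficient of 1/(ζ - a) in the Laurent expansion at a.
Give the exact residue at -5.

At the order-1 pole -5 set g(ζ) = (ζ - (-5))*f(ζ) = (2*ζ**2/5 + 17*ζ/19 + 5/3)/(ζ**2 - 4*ζ/11 - 8/11).
Simple pole: residue = g(a) at a = -5, which is 110/399.

The residue is 110/399.


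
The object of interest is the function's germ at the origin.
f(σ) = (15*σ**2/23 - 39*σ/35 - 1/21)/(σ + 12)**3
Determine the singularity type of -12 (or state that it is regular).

The denominator factor σ + 12 vanishes at -12 and appears to the power 3; the numerator there equals 258977/2415, nonzero, and no other factor vanishes.
Hence a pole whose order is the multiplicity, 3.

The point is a pole of order 3.


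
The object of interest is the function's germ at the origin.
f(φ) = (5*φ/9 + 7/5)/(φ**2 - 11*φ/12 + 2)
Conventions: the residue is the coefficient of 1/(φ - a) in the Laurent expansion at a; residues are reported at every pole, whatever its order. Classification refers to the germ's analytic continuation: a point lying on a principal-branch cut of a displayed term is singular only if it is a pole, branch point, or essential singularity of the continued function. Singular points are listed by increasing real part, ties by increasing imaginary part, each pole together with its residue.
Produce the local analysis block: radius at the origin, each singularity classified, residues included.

Denominator factor (φ**2 - 11*φ/12 + 2): discriminant -1031/144, complex-conjugate roots (11/24) + ((1/24)*sqrt(1031))*i and (11/24) - ((1/24)*sqrt(1031))*i; poles of order 1, moduli sqrt(2) and sqrt(2).
The radius of convergence is the smallest modulus among the singular points: sqrt(2).
The factor φ**2 - 11*φ/12 + 2 splits as (φ - a)(φ - a') with a = (11/24) - ((1/24)*sqrt(1031))*i, a' = (11/24) + ((1/24)*sqrt(1031))*i. At the order-1 pole a set g(φ) = (φ - a)*f(φ) = [5*φ/9 + 7/5] / (φ - a').
Simple pole: residue = g(a) at a = (11/24) - ((1/24)*sqrt(1031))*i, which is (5/18) + ((1787/92790)*sqrt(1031))*i.
The factor φ**2 - 11*φ/12 + 2 splits as (φ - a)(φ - a') with a = (11/24) + ((1/24)*sqrt(1031))*i, a' = (11/24) - ((1/24)*sqrt(1031))*i. At the order-1 pole a set g(φ) = (φ - a)*f(φ) = [5*φ/9 + 7/5] / (φ - a').
Simple pole: residue = g(a) at a = (11/24) + ((1/24)*sqrt(1031))*i, which is (5/18) - ((1787/92790)*sqrt(1031))*i.
List the singular points by increasing real part (a conjugate pair: the negative imaginary part first).

Radius of convergence at 0: sqrt(2).
At (11/24) - ((1/24)*sqrt(1031))*i: a pole of order 1; residue (5/18) + ((1787/92790)*sqrt(1031))*i.
At (11/24) + ((1/24)*sqrt(1031))*i: a pole of order 1; residue (5/18) - ((1787/92790)*sqrt(1031))*i.


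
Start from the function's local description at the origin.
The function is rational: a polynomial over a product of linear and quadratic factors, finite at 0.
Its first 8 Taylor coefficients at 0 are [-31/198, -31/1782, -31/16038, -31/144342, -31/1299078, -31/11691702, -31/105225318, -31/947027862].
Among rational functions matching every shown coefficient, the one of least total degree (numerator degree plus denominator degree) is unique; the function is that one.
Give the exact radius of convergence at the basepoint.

No rational of total degree below 1 reproduces all 8 coefficients; solving the [0/1] Pade equations on them gives f(η) = 31/(22*(η - 9)), whose expansion matches every shown term.
Denominator factor (η - 9): pole of order 1 at 9, modulus 9.
The radius of convergence is the smallest modulus among the singular points: 9.

The radius of convergence is 9.


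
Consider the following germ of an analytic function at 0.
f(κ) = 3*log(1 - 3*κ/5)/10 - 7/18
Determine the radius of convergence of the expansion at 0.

Branch term (3/10)*log(1 - κ/(5/3)): its argument vanishes at κ = 5/3, a logarithmic branch point, modulus 5/3.
The radius of convergence is the smallest modulus among the singular points: 5/3.

The radius of convergence is 5/3.


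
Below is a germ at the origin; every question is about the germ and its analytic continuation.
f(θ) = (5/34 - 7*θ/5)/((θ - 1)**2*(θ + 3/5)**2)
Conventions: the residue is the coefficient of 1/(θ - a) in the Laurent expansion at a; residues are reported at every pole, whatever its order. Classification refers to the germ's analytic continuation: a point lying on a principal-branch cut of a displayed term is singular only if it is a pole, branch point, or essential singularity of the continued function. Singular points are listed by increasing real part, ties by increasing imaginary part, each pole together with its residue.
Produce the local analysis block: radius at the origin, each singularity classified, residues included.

Radius of convergence at 0: 3/5.
At -3/5: a pole of order 2; residue -565/8704.
At 1: a pole of order 2; residue 565/8704.

Denominator factor (θ + 3/5)^2: pole of order 2 at -3/5, modulus 3/5.
Denominator factor (θ - 1)^2: pole of order 2 at 1, modulus 1.
The radius of convergence is the smallest modulus among the singular points: 3/5.
At the order-2 pole -3/5 set g(θ) = (θ - (-3/5))^2*f(θ) = (5/34 - 7*θ/5)/(θ - 1)**2.
Order-2 pole: residue = g'(a); g'(-3/5) = -565/8704, so the residue is -565/8704.
At the order-2 pole 1 set g(θ) = (θ - (1))^2*f(θ) = (5/34 - 7*θ/5)/(θ + 3/5)**2.
Order-2 pole: residue = g'(a); g'(1) = 565/8704, so the residue is 565/8704.
List the singular points by increasing real part (a conjugate pair: the negative imaginary part first).


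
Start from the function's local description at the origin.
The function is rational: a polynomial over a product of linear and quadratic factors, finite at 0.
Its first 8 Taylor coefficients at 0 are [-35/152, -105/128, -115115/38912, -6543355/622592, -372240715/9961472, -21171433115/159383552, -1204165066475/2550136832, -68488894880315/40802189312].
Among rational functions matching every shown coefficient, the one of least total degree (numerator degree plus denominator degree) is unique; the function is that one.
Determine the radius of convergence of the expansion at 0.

The radius of convergence is -7/8 + (1/56)*sqrt(4193).

No rational of total degree below 4 reproduces all 8 coefficients; solving the [0/4] Pade equations on them gives f(d) = 40/(19*(d - 4)**2*(d**2 + 7*d/4 - 4/7)), whose expansion matches every shown term.
Denominator factor (d - 4)^2: pole of order 2 at 4, modulus 4.
Denominator factor (d**2 + 7*d/4 - 4/7): discriminant 599/112, real irrational roots -7/8 + (1/56)*sqrt(4193) and -7/8 - (1/56)*sqrt(4193); poles of order 1, moduli -7/8 + (1/56)*sqrt(4193) and 7/8 + (1/56)*sqrt(4193).
The radius of convergence is the smallest modulus among the singular points: -7/8 + (1/56)*sqrt(4193).


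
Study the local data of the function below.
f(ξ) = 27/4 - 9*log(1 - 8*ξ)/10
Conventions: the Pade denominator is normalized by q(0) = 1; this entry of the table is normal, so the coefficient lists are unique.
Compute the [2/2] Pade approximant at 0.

Taylor coefficients needed (expand at 0): a_0 = 27/4, a_1 = 36/5, a_2 = 144/5, a_3 = 768/5, a_4 = 4608/5.
Write the denominator as Q(ξ) = 1 + q1*ξ + q2*ξ^2. Requiring Q*f - P = O(ξ^5) with deg P <= 2 kills the coefficients of ξ^3..ξ^4 in Q*f:
  ξ^3: a_3 + q1*a_2 + q2*a_1 = 0, i.e. 768/5 + (144/5)*q1 + (36/5)*q2 = 0.
  ξ^4: a_4 + q1*a_3 + q2*a_2 = 0, i.e. 4608/5 + (768/5)*q1 + (144/5)*q2 = 0.
Solving this linear system: q1 = -8, q2 = 32/3.
The numerator is Q*f truncated at degree 2: P0 = a_0 = 27/4; P1 = a_1 + q1*a_0 = -234/5; P2 = a_2 + q1*a_1 + q2*a_0 = 216/5.

The Pade approximant has numerator coefficients [27/4, -234/5, 216/5]; denominator coefficients [1, -8, 32/3].


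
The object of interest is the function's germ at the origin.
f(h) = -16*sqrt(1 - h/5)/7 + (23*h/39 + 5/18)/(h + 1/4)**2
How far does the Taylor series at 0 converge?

Denominator factor (h + 1/4)^2: pole of order 2 at -1/4, modulus 1/4.
Branch term (-16/7)*sqrt(1 - h/(5)): its argument vanishes at h = 5, a square-root branch point, modulus 5.
The radius of convergence is the smallest modulus among the singular points: 1/4.

The radius of convergence is 1/4.


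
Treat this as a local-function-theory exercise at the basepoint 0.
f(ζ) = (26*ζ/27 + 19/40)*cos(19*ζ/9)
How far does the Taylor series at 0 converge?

The factor cos(19*ζ/9) is entire and contributes no finite singular point.
The polynomial part has no poles.
No finite singular points: the Taylor series at 0 converges everywhere.

The radius of convergence is infinite.


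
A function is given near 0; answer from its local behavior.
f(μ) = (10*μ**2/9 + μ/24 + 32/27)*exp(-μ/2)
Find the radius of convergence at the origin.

The factor exp(-μ/2) is entire and contributes no finite singular point.
The polynomial part has no poles.
No finite singular points: the Taylor series at 0 converges everywhere.

The radius of convergence is infinite.


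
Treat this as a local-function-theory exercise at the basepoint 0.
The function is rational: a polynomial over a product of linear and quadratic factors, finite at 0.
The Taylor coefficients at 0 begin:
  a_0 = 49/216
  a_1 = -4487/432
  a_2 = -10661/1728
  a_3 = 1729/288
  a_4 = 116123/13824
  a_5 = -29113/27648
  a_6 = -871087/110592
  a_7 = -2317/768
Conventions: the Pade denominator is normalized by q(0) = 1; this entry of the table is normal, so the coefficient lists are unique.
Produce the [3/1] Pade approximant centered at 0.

Taylor coefficients needed (read off): a_0 = 49/216, a_1 = -4487/432, a_2 = -10661/1728, a_3 = 1729/288, a_4 = 116123/13824.
Write the denominator as Q(θ) = 1 + q1*θ. Requiring Q*f - P = O(θ^5) with deg P <= 3 kills the coefficients of θ^4..θ^4 in Q*f:
  θ^4: a_4 + q1*a_3 = 0, i.e. 116123/13824 + (1729/288)*q1 = 0.
Solving this linear system: q1 = -16589/11856.
The numerator is Q*f truncated at degree 3: P0 = a_0 = 49/216; P1 = a_1 + q1*a_0 = -27411797/2560896; P2 = a_2 + q1*a_1 = 42835639/5121792; P3 = a_3 + q1*a_2 = 299849473/20487168.

The Pade approximant has numerator coefficients [49/216, -27411797/2560896, 42835639/5121792, 299849473/20487168]; denominator coefficients [1, -16589/11856].


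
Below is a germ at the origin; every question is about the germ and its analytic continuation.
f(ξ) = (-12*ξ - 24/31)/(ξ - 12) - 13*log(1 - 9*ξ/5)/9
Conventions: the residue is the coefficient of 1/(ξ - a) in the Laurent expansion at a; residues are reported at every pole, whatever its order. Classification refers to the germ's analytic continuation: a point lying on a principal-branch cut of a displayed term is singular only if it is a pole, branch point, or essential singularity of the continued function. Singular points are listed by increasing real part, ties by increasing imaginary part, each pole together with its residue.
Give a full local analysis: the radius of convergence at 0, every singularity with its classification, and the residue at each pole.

Radius of convergence at 0: 5/9.
At 5/9: a logarithmic branch point.
At 12: a pole of order 1; residue -4488/31.

Denominator factor (ξ - 12): pole of order 1 at 12, modulus 12.
Branch term (-13/9)*log(1 - ξ/(5/9)): its argument vanishes at ξ = 5/9, a logarithmic branch point, modulus 5/9.
The radius of convergence is the smallest modulus among the singular points: 5/9.
The branch term is analytic at 12 and contributes nothing to the residue; only the rational part matters.
At the order-1 pole 12 set g(ξ) = (ξ - (12))*(rational part) = -12*ξ - 24/31.
Simple pole: residue = g(a) at a = 12, which is -4488/31.
List the singular points by increasing real part (a conjugate pair: the negative imaginary part first).


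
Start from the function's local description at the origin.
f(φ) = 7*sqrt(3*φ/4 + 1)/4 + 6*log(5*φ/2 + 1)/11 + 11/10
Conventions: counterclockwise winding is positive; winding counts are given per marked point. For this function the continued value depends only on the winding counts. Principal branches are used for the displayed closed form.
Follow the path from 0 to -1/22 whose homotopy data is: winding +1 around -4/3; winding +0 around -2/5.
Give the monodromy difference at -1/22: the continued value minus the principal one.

Continued minus principal equals -(7/88)*sqrt(1870).

The rational part is single-valued and drops out of the difference; each branch term changes only by its own monodromy.
(6/11)*log(1 - φ/(-2/5)): winding 0 around -2/5, so this term returns to its principal value, contribution 0.
(7/4)*sqrt(1 - φ/(-4/3)): winding +1 is odd, the square root flips sign, contributing -2*(7/4)*sqrt(1 - (-1/22)/(-4/3)) = -2*(7/4)*sqrt(85/88) = -(7/88)*sqrt(1870).
Summing the contributions at φ = -1/22 gives -(7/88)*sqrt(1870).


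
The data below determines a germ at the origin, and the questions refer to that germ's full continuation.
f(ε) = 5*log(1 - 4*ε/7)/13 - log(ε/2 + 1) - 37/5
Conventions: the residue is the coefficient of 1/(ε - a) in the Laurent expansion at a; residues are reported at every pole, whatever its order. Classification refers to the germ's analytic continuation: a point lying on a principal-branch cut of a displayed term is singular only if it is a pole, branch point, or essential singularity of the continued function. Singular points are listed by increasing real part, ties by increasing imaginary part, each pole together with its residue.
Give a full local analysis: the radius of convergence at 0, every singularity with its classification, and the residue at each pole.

Branch term (5/13)*log(1 - ε/(7/4)): its argument vanishes at ε = 7/4, a logarithmic branch point, modulus 7/4.
Branch term (-1)*log(1 - ε/(-2)): its argument vanishes at ε = -2, a logarithmic branch point, modulus 2.
The radius of convergence is the smallest modulus among the singular points: 7/4.
List the singular points by increasing real part (a conjugate pair: the negative imaginary part first).

Radius of convergence at 0: 7/4.
At -2: a logarithmic branch point.
At 7/4: a logarithmic branch point.


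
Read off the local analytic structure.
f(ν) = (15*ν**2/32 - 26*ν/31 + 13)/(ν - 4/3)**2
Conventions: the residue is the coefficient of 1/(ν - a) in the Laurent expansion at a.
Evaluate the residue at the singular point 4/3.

The residue is 51/124.

At the order-2 pole 4/3 set g(ν) = (ν - (4/3))^2*f(ν) = 15*ν**2/32 - 26*ν/31 + 13.
Order-2 pole: residue = g'(a); g'(4/3) = 51/124, so the residue is 51/124.


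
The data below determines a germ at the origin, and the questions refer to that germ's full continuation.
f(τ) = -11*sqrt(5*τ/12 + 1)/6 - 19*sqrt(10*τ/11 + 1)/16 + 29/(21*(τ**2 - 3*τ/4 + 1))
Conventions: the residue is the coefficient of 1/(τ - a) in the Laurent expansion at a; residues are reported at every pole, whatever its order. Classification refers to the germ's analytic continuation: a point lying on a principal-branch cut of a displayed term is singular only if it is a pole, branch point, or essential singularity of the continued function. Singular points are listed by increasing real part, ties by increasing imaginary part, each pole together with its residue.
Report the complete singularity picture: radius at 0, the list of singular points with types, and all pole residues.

Denominator factor (τ**2 - 3*τ/4 + 1): discriminant -55/16, complex-conjugate roots (3/8) + ((1/8)*sqrt(55))*i and (3/8) - ((1/8)*sqrt(55))*i; poles of order 1, moduli 1 and 1.
Branch term (-19/16)*sqrt(1 - τ/(-11/10)): its argument vanishes at τ = -11/10, a square-root branch point, modulus 11/10.
Branch term (-11/6)*sqrt(1 - τ/(-12/5)): its argument vanishes at τ = -12/5, a square-root branch point, modulus 12/5.
The radius of convergence is the smallest modulus among the singular points: 1.
The branch terms are analytic at (3/8) - ((1/8)*sqrt(55))*i and contribute nothing to the residue; only the rational part matters.
The factor τ**2 - 3*τ/4 + 1 splits as (τ - a)(τ - a') with a = (3/8) - ((1/8)*sqrt(55))*i, a' = (3/8) + ((1/8)*sqrt(55))*i. At the order-1 pole a set g(τ) = (τ - a)*(rational part) = [29/21] / (τ - a').
Simple pole: residue = g(a) at a = (3/8) - ((1/8)*sqrt(55))*i, which is ((116/1155)*sqrt(55))*i.
The branch terms are analytic at (3/8) + ((1/8)*sqrt(55))*i and contribute nothing to the residue; only the rational part matters.
The factor τ**2 - 3*τ/4 + 1 splits as (τ - a)(τ - a') with a = (3/8) + ((1/8)*sqrt(55))*i, a' = (3/8) - ((1/8)*sqrt(55))*i. At the order-1 pole a set g(τ) = (τ - a)*(rational part) = [29/21] / (τ - a').
Simple pole: residue = g(a) at a = (3/8) + ((1/8)*sqrt(55))*i, which is -((116/1155)*sqrt(55))*i.
List the singular points by increasing real part (a conjugate pair: the negative imaginary part first).

Radius of convergence at 0: 1.
At -12/5: an algebraic (square-root) branch point.
At -11/10: an algebraic (square-root) branch point.
At (3/8) - ((1/8)*sqrt(55))*i: a pole of order 1; residue ((116/1155)*sqrt(55))*i.
At (3/8) + ((1/8)*sqrt(55))*i: a pole of order 1; residue -((116/1155)*sqrt(55))*i.


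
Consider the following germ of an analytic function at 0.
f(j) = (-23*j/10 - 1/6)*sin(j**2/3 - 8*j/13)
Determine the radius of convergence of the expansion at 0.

The factor sin(j**2/3 - 8*j/13) is entire and contributes no finite singular point.
The polynomial part has no poles.
No finite singular points: the Taylor series at 0 converges everywhere.

The radius of convergence is infinite.


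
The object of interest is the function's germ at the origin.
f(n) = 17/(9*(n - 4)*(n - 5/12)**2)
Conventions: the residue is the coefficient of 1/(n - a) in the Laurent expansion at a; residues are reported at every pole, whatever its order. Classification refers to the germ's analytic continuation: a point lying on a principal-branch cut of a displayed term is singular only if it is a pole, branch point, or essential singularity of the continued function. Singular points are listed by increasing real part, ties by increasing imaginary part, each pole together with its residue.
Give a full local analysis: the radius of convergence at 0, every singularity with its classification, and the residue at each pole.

Radius of convergence at 0: 5/12.
At 5/12: a pole of order 2; residue -272/1849.
At 4: a pole of order 1; residue 272/1849.

Denominator factor (n - 5/12)^2: pole of order 2 at 5/12, modulus 5/12.
Denominator factor (n - 4): pole of order 1 at 4, modulus 4.
The radius of convergence is the smallest modulus among the singular points: 5/12.
At the order-2 pole 5/12 set g(n) = (n - (5/12))^2*f(n) = 17/(9*(n - 4)).
Order-2 pole: residue = g'(a); g'(5/12) = -272/1849, so the residue is -272/1849.
At the order-1 pole 4 set g(n) = (n - (4))*f(n) = 17/(9*(n - 5/12)**2).
Simple pole: residue = g(a) at a = 4, which is 272/1849.
List the singular points by increasing real part (a conjugate pair: the negative imaginary part first).


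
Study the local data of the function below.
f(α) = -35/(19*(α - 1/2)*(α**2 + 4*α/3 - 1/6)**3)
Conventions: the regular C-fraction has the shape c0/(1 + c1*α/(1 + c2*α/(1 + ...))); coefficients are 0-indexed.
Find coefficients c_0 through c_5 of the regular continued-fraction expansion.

The regular C-fraction coefficients are [-15120/19, -26, 111/13, -8603/1443, 1493362/954933, -2120304684/494130511].

Taylor coefficients (expand at 0): a_0 = -15120/19, a_1 = -393120/19, a_2 = -6864480/19, a_3 = -99852480/19, a_4 = -1306126080/19, a_5 = -15934302720/19.
c0 = a_0 = -15120/19. Peel one level at a time: if S = 1 + c*α/S' with S'(0) = 1, then c is the α-coefficient of S and S' = c*α/(S - 1).
S_1 = c0/f = 1 + (-26)*α + (222)*α^2 + ...; c1 = -26.
S_2 = c1*α/(S_1 - 1) = 1 + (111/13)*α + (8603/169)*α^2 + ...; c2 = 111/13.
S_3 = c2*α/(S_2 - 1) = 1 + (-8603/1443)*α + (114874/12321)*α^2 + ...; c3 = -8603/1443.
S_4 = c3*α/(S_3 - 1) = 1 + (1493362/954933)*α + (496647944/74011609)*α^2 + ...; c4 = 1493362/954933.
S_5 = c4*α/(S_4 - 1) = 1 + (-2120304684/494130511)*α + ...; c5 = -2120304684/494130511.


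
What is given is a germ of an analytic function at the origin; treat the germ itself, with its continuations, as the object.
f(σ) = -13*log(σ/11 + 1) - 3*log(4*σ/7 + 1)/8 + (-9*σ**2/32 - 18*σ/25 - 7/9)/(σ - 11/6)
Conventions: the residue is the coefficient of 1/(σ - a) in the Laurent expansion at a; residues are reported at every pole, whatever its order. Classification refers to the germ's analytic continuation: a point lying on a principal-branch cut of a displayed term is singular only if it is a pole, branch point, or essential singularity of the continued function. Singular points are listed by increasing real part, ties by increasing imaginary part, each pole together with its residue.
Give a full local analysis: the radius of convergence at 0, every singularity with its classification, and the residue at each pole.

Radius of convergence at 0: 7/4.
At -11: a logarithmic branch point.
At -7/4: a logarithmic branch point.
At 11/6: a pole of order 1; residue -87641/28800.

Denominator factor (σ - 11/6): pole of order 1 at 11/6, modulus 11/6.
Branch term (-3/8)*log(1 - σ/(-7/4)): its argument vanishes at σ = -7/4, a logarithmic branch point, modulus 7/4.
Branch term (-13)*log(1 - σ/(-11)): its argument vanishes at σ = -11, a logarithmic branch point, modulus 11.
The radius of convergence is the smallest modulus among the singular points: 7/4.
The branch terms are analytic at 11/6 and contribute nothing to the residue; only the rational part matters.
At the order-1 pole 11/6 set g(σ) = (σ - (11/6))*(rational part) = -9*σ**2/32 - 18*σ/25 - 7/9.
Simple pole: residue = g(a) at a = 11/6, which is -87641/28800.
List the singular points by increasing real part (a conjugate pair: the negative imaginary part first).


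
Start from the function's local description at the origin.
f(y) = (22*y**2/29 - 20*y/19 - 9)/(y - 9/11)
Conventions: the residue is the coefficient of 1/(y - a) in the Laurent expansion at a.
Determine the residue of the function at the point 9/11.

At the order-1 pole 9/11 set g(y) = (y - (9/11))*f(y) = 22*y**2/29 - 20*y/19 - 9.
Simple pole: residue = g(a) at a = 9/11, which is -56691/6061.

The residue is -56691/6061.


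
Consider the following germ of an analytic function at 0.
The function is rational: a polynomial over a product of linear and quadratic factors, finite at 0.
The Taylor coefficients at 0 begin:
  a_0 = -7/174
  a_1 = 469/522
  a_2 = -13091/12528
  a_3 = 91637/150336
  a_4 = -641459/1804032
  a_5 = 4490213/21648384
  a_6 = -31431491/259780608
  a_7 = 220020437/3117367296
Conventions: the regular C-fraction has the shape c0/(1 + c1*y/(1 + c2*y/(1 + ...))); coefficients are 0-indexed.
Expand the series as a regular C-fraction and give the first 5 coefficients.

The regular C-fraction coefficients are [-7/174, 67/3, -79431/3752, 327275/10276728, -1675/2739].

Taylor coefficients (read off): a_0 = -7/174, a_1 = 469/522, a_2 = -13091/12528, a_3 = 91637/150336, a_4 = -641459/1804032.
c0 = a_0 = -7/174. Peel one level at a time: if S = 1 + c*y/S' with S'(0) = 1, then c is the y-coefficient of S and S' = c*y/(S - 1).
S_1 = c0/f = 1 + (67/3)*y + (26477/56)*y^2 + ...; c1 = 67/3.
S_2 = c1*y/(S_1 - 1) = 1 + (-79431/3752)*y + (9490975/14077504)*y^2 + ...; c2 = -79431/3752.
S_3 = c2*y/(S_2 - 1) = 1 + (327275/10276728)*y + (8181875/420118776)*y^2 + ...; c3 = 327275/10276728.
S_4 = c3*y/(S_3 - 1) = 1 + (-1675/2739)*y + ...; c4 = -1675/2739.


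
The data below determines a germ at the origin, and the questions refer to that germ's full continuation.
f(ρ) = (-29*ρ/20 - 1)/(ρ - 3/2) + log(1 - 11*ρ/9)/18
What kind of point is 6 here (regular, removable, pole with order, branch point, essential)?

The point is a regular point.

Denominator factors: ρ - 3/2 = 9/2 at ρ = 6 — none vanishes.
Branch term log(1 - ρ/(9/11)): argument at 6 is -19/3, nonzero, so 6 is not its branch point (a point on a principal cut is still regular for the continued germ).
So the germ continues analytically to 6.


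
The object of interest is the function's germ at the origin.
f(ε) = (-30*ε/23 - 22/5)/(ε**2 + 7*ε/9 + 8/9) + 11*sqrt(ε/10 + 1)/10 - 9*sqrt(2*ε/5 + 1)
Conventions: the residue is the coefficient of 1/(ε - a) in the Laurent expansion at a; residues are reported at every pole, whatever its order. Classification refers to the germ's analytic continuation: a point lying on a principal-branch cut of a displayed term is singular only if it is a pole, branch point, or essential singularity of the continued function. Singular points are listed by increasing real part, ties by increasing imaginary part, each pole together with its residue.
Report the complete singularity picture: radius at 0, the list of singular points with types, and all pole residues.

Radius of convergence at 0: (2/3)*sqrt(2).
At -10: an algebraic (square-root) branch point.
At -5/2: an algebraic (square-root) branch point.
At (-7/18) - ((1/18)*sqrt(239))*i: a pole of order 1; residue (-15/23) - ((4029/27485)*sqrt(239))*i.
At (-7/18) + ((1/18)*sqrt(239))*i: a pole of order 1; residue (-15/23) + ((4029/27485)*sqrt(239))*i.

Denominator factor (ε**2 + 7*ε/9 + 8/9): discriminant -239/81, complex-conjugate roots (-7/18) + ((1/18)*sqrt(239))*i and (-7/18) - ((1/18)*sqrt(239))*i; poles of order 1, moduli (2/3)*sqrt(2) and (2/3)*sqrt(2).
Branch term (-9)*sqrt(1 - ε/(-5/2)): its argument vanishes at ε = -5/2, a square-root branch point, modulus 5/2.
Branch term (11/10)*sqrt(1 - ε/(-10)): its argument vanishes at ε = -10, a square-root branch point, modulus 10.
The radius of convergence is the smallest modulus among the singular points: (2/3)*sqrt(2).
The branch terms are analytic at (-7/18) - ((1/18)*sqrt(239))*i and contribute nothing to the residue; only the rational part matters.
The factor ε**2 + 7*ε/9 + 8/9 splits as (ε - a)(ε - a') with a = (-7/18) - ((1/18)*sqrt(239))*i, a' = (-7/18) + ((1/18)*sqrt(239))*i. At the order-1 pole a set g(ε) = (ε - a)*(rational part) = [-30*ε/23 - 22/5] / (ε - a').
Simple pole: residue = g(a) at a = (-7/18) - ((1/18)*sqrt(239))*i, which is (-15/23) - ((4029/27485)*sqrt(239))*i.
The branch terms are analytic at (-7/18) + ((1/18)*sqrt(239))*i and contribute nothing to the residue; only the rational part matters.
The factor ε**2 + 7*ε/9 + 8/9 splits as (ε - a)(ε - a') with a = (-7/18) + ((1/18)*sqrt(239))*i, a' = (-7/18) - ((1/18)*sqrt(239))*i. At the order-1 pole a set g(ε) = (ε - a)*(rational part) = [-30*ε/23 - 22/5] / (ε - a').
Simple pole: residue = g(a) at a = (-7/18) + ((1/18)*sqrt(239))*i, which is (-15/23) + ((4029/27485)*sqrt(239))*i.
List the singular points by increasing real part (a conjugate pair: the negative imaginary part first).
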